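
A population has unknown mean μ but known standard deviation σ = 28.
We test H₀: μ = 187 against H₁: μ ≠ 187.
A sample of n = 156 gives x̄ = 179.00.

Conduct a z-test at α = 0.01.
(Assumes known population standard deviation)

Standard error: SE = σ/√n = 28/√156 = 2.2418
z-statistic: z = (x̄ - μ₀)/SE = (179.00 - 187)/2.2418 = -3.5686
Critical value: ±2.576
p-value = 0.0004
Decision: reject H₀

Answer: z = -3.5686, reject H₀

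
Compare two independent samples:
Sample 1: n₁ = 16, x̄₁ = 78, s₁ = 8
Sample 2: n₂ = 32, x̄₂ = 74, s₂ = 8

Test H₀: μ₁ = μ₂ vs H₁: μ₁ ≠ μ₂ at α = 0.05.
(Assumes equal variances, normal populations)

Pooled variance: s²_p = [15×8² + 31×8²]/(46) = 64.0000
s_p = 8.0000
SE = s_p×√(1/n₁ + 1/n₂) = 8.0000×√(1/16 + 1/32) = 2.4495
t = (x̄₁ - x̄₂)/SE = (78 - 74)/2.4495 = 1.6330
df = 46, t-critical = ±2.013
Decision: fail to reject H₀

Answer: t = 1.6330, fail to reject H₀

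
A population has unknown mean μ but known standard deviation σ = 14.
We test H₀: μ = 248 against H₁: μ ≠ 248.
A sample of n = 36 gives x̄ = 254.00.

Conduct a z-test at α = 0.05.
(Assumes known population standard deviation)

Standard error: SE = σ/√n = 14/√36 = 2.3333
z-statistic: z = (x̄ - μ₀)/SE = (254.00 - 248)/2.3333 = 2.5715
Critical value: ±1.960
p-value = 0.0101
Decision: reject H₀

Answer: z = 2.5715, reject H₀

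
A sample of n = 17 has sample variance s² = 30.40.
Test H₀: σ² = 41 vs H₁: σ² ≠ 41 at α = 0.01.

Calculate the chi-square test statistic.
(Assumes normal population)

df = n - 1 = 16
χ² = (n-1)s²/σ₀² = 16×30.40/41 = 11.8634
Critical values: χ²_{0.995,16} = 5.142, χ²_{0.005,16} = 34.267
Rejection region: χ² < 5.142 or χ² > 34.267
Decision: fail to reject H₀

Answer: χ² = 11.8634, fail to reject H₀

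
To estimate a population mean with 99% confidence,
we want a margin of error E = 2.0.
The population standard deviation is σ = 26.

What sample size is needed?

z_0.005 = 2.576
n = (z×σ/E)² = (2.576×26/2.0)²
n = 1121.4461
Round up: n = 1122

Answer: n = 1122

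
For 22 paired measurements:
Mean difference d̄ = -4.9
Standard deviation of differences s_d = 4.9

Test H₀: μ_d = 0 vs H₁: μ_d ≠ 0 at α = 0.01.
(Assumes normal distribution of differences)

df = n - 1 = 21
SE = s_d/√n = 4.9/√22 = 1.0447
t = d̄/SE = -4.9/1.0447 = -4.6903
Critical value: t_{0.005,21} = ±2.831
p-value ≈ 0.0001
Decision: reject H₀

Answer: t = -4.6903, reject H₀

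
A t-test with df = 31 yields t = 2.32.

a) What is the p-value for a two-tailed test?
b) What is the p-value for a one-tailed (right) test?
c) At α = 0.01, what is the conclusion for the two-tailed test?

Using t-distribution with df = 31:
a) Two-tailed: p = 2×P(T > 2.32) = 0.0271
b) One-tailed: p = P(T > 2.32) = 0.0135
c) 0.0271 ≥ 0.01, fail to reject H₀

Answer: a) 0.0271, b) 0.0135, c) fail to reject H₀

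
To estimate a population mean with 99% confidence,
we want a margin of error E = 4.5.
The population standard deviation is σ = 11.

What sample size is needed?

z_0.005 = 2.576
n = (z×σ/E)² = (2.576×11/4.5)²
n = 39.6508
Round up: n = 40

Answer: n = 40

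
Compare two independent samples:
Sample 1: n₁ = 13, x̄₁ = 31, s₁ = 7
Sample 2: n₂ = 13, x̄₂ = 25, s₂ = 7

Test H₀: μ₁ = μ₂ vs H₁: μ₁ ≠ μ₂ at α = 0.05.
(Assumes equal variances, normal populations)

Pooled variance: s²_p = [12×7² + 12×7²]/(24) = 49.0000
s_p = 7.0000
SE = s_p×√(1/n₁ + 1/n₂) = 7.0000×√(1/13 + 1/13) = 2.7456
t = (x̄₁ - x̄₂)/SE = (31 - 25)/2.7456 = 2.1853
df = 24, t-critical = ±2.064
Decision: reject H₀

Answer: t = 2.1853, reject H₀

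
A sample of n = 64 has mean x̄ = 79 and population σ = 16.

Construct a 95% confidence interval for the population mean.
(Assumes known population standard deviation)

Answer: (75.0800, 82.9200)

Derivation:
Confidence level: 95%, α = 0.05
z_0.025 = 1.960
SE = σ/√n = 16/√64 = 2.0000
Margin of error = 1.960 × 2.0000 = 3.9200
CI: x̄ ± margin = 79 ± 3.9200
CI: (75.0800, 82.9200)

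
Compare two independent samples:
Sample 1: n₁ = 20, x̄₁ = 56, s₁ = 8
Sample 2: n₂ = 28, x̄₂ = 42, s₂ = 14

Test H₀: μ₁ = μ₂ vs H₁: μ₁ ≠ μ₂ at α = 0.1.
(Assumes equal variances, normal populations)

Pooled variance: s²_p = [19×8² + 27×14²]/(46) = 141.4783
s_p = 11.8945
SE = s_p×√(1/n₁ + 1/n₂) = 11.8945×√(1/20 + 1/28) = 3.4824
t = (x̄₁ - x̄₂)/SE = (56 - 42)/3.4824 = 4.0202
df = 46, t-critical = ±1.679
Decision: reject H₀

Answer: t = 4.0202, reject H₀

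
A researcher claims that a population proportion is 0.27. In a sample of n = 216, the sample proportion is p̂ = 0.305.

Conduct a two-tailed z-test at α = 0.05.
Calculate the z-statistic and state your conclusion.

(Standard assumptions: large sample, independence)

Answer: z = 1.1586, fail to reject H₀

Derivation:
H₀: p = 0.27, H₁: p ≠ 0.27
Standard error: SE = √(p₀(1-p₀)/n) = √(0.27×0.73/216) = 0.030208
z-statistic: z = (p̂ - p₀)/SE = (0.305 - 0.27)/0.030208 = 1.1586
Critical value: z_0.025 = ±1.960
p-value = 0.2466
Decision: fail to reject H₀ at α = 0.05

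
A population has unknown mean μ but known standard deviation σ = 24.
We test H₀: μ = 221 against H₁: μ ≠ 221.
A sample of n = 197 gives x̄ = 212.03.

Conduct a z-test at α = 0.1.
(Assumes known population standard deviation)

Standard error: SE = σ/√n = 24/√197 = 1.7099
z-statistic: z = (x̄ - μ₀)/SE = (212.03 - 221)/1.7099 = -5.2459
Critical value: ±1.645
p-value < 0.0001
Decision: reject H₀

Answer: z = -5.2459, reject H₀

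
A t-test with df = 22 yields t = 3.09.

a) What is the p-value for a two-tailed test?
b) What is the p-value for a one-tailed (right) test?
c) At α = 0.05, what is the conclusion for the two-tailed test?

Using t-distribution with df = 22:
a) Two-tailed: p = 2×P(T > 3.09) = 0.0053
b) One-tailed: p = P(T > 3.09) = 0.0027
c) 0.0053 < 0.05, reject H₀

Answer: a) 0.0053, b) 0.0027, c) reject H₀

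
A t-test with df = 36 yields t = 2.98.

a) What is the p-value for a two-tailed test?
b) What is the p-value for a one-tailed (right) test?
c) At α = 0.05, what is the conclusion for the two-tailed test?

Answer: a) 0.0051, b) 0.0026, c) reject H₀

Derivation:
Using t-distribution with df = 36:
a) Two-tailed: p = 2×P(T > 2.98) = 0.0051
b) One-tailed: p = P(T > 2.98) = 0.0026
c) 0.0051 < 0.05, reject H₀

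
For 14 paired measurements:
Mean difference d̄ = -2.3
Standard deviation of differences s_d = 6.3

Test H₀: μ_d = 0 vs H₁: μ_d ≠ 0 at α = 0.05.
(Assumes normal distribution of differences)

Answer: t = -1.3660, fail to reject H₀

Derivation:
df = n - 1 = 13
SE = s_d/√n = 6.3/√14 = 1.6837
t = d̄/SE = -2.3/1.6837 = -1.3660
Critical value: t_{0.025,13} = ±2.160
p-value ≈ 0.1951
Decision: fail to reject H₀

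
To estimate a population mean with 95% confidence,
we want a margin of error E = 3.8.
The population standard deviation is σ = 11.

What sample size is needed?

Answer: n = 33

Derivation:
z_0.025 = 1.960
n = (z×σ/E)² = (1.960×11/3.8)²
n = 32.1907
Round up: n = 33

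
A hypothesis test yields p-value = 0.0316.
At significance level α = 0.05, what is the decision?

Compare p-value to α:
0.0316 < 0.05
Decision: reject H₀

Answer: reject H₀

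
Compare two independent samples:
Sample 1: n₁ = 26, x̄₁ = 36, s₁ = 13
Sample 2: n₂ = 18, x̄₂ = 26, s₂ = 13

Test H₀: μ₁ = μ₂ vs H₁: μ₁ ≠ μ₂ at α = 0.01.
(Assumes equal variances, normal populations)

Pooled variance: s²_p = [25×13² + 17×13²]/(42) = 169.0000
s_p = 13.0000
SE = s_p×√(1/n₁ + 1/n₂) = 13.0000×√(1/26 + 1/18) = 3.9861
t = (x̄₁ - x̄₂)/SE = (36 - 26)/3.9861 = 2.5087
df = 42, t-critical = ±2.698
Decision: fail to reject H₀

Answer: t = 2.5087, fail to reject H₀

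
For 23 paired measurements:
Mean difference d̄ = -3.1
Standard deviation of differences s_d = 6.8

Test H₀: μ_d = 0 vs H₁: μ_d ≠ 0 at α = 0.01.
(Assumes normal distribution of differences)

Answer: t = -2.1863, fail to reject H₀

Derivation:
df = n - 1 = 22
SE = s_d/√n = 6.8/√23 = 1.4179
t = d̄/SE = -3.1/1.4179 = -2.1863
Critical value: t_{0.005,22} = ±2.819
p-value ≈ 0.0397
Decision: fail to reject H₀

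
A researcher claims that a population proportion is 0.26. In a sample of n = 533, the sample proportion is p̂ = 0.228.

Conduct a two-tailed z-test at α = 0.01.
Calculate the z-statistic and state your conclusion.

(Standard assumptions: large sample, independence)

Answer: z = -1.6843, fail to reject H₀

Derivation:
H₀: p = 0.26, H₁: p ≠ 0.26
Standard error: SE = √(p₀(1-p₀)/n) = √(0.26×0.74/533) = 0.018999
z-statistic: z = (p̂ - p₀)/SE = (0.228 - 0.26)/0.018999 = -1.6843
Critical value: z_0.005 = ±2.576
p-value = 0.0921
Decision: fail to reject H₀ at α = 0.01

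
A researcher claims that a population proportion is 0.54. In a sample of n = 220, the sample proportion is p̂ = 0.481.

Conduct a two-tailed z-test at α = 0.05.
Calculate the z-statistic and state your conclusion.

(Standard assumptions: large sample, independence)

Answer: z = -1.7558, fail to reject H₀

Derivation:
H₀: p = 0.54, H₁: p ≠ 0.54
Standard error: SE = √(p₀(1-p₀)/n) = √(0.54×0.46/220) = 0.033602
z-statistic: z = (p̂ - p₀)/SE = (0.481 - 0.54)/0.033602 = -1.7558
Critical value: z_0.025 = ±1.960
p-value = 0.0791
Decision: fail to reject H₀ at α = 0.05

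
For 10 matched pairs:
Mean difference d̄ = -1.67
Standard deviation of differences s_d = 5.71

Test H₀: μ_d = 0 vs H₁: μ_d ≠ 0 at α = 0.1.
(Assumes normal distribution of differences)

df = n - 1 = 9
SE = s_d/√n = 5.71/√10 = 1.8057
t = d̄/SE = -1.67/1.8057 = -0.9248
Critical value: t_{0.05,9} = ±1.833
p-value ≈ 0.3792
Decision: fail to reject H₀

Answer: t = -0.9248, fail to reject H₀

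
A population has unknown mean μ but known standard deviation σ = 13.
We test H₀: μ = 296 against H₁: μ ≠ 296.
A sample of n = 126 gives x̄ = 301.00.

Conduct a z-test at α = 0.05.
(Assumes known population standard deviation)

Standard error: SE = σ/√n = 13/√126 = 1.1581
z-statistic: z = (x̄ - μ₀)/SE = (301.00 - 296)/1.1581 = 4.3174
Critical value: ±1.960
p-value < 0.0001
Decision: reject H₀

Answer: z = 4.3174, reject H₀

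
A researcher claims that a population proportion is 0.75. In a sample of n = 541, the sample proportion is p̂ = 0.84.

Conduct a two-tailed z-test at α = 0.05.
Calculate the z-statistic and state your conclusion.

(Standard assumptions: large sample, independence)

Answer: z = 4.8343, reject H₀

Derivation:
H₀: p = 0.75, H₁: p ≠ 0.75
Standard error: SE = √(p₀(1-p₀)/n) = √(0.75×0.25/541) = 0.018617
z-statistic: z = (p̂ - p₀)/SE = (0.84 - 0.75)/0.018617 = 4.8343
Critical value: z_0.025 = ±1.960
p-value < 0.0001
Decision: reject H₀ at α = 0.05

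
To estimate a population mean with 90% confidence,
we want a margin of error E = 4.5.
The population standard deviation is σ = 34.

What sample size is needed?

z_0.05 = 1.645
n = (z×σ/E)² = (1.645×34/4.5)²
n = 154.4773
Round up: n = 155

Answer: n = 155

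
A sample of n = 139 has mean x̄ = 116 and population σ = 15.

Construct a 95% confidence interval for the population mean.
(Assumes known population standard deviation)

Answer: (113.5063, 118.4937)

Derivation:
Confidence level: 95%, α = 0.05
z_0.025 = 1.960
SE = σ/√n = 15/√139 = 1.2723
Margin of error = 1.960 × 1.2723 = 2.4937
CI: x̄ ± margin = 116 ± 2.4937
CI: (113.5063, 118.4937)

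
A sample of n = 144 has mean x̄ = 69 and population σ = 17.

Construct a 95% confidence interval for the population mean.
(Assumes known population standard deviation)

Confidence level: 95%, α = 0.05
z_0.025 = 1.960
SE = σ/√n = 17/√144 = 1.4167
Margin of error = 1.960 × 1.4167 = 2.7767
CI: x̄ ± margin = 69 ± 2.7767
CI: (66.2233, 71.7767)

Answer: (66.2233, 71.7767)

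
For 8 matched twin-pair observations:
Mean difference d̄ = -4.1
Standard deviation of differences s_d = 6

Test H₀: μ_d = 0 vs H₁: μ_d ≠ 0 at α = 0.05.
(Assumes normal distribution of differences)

df = n - 1 = 7
SE = s_d/√n = 6/√8 = 2.1213
t = d̄/SE = -4.1/2.1213 = -1.9328
Critical value: t_{0.025,7} = ±2.365
p-value ≈ 0.0945
Decision: fail to reject H₀

Answer: t = -1.9328, fail to reject H₀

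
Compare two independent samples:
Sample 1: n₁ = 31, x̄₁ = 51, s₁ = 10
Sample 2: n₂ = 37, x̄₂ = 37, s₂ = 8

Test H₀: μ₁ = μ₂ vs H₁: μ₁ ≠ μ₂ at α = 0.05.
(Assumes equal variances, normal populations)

Answer: t = 6.4141, reject H₀

Derivation:
Pooled variance: s²_p = [30×10² + 36×8²]/(66) = 80.3636
s_p = 8.9646
SE = s_p×√(1/n₁ + 1/n₂) = 8.9646×√(1/31 + 1/37) = 2.1827
t = (x̄₁ - x̄₂)/SE = (51 - 37)/2.1827 = 6.4141
df = 66, t-critical = ±1.997
Decision: reject H₀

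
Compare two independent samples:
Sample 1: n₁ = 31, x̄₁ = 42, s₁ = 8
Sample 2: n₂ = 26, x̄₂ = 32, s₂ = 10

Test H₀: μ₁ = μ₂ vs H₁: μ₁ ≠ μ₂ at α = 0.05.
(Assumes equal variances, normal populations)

Answer: t = 4.1946, reject H₀

Derivation:
Pooled variance: s²_p = [30×8² + 25×10²]/(55) = 80.3636
s_p = 8.9646
SE = s_p×√(1/n₁ + 1/n₂) = 8.9646×√(1/31 + 1/26) = 2.3840
t = (x̄₁ - x̄₂)/SE = (42 - 32)/2.3840 = 4.1946
df = 55, t-critical = ±2.004
Decision: reject H₀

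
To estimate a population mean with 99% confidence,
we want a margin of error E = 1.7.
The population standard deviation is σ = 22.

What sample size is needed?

z_0.005 = 2.576
n = (z×σ/E)² = (2.576×22/1.7)²
n = 1111.3203
Round up: n = 1112

Answer: n = 1112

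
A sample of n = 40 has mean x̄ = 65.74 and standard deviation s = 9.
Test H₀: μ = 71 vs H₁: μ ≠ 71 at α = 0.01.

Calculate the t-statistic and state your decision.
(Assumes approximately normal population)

Answer: t = -3.6964, reject H₀

Derivation:
df = n - 1 = 39
SE = s/√n = 9/√40 = 1.4230
t = (x̄ - μ₀)/SE = (65.74 - 71)/1.4230 = -3.6964
Critical value: t_{0.005,39} = ±2.708
p-value ≈ 0.0007
Decision: reject H₀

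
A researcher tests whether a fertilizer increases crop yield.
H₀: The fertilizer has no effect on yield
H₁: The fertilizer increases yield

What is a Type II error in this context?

A Type I error (probability α) occurs when we reject a true H₀.
A Type II error (probability β) occurs when we fail to reject a false H₀.

Answer: Failing to recommend an effective fertilizer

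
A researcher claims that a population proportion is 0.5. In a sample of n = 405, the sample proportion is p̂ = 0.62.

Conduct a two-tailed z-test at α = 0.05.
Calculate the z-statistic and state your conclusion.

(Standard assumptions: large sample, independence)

H₀: p = 0.5, H₁: p ≠ 0.5
Standard error: SE = √(p₀(1-p₀)/n) = √(0.5×0.5/405) = 0.024845
z-statistic: z = (p̂ - p₀)/SE = (0.62 - 0.5)/0.024845 = 4.8299
Critical value: z_0.025 = ±1.960
p-value < 0.0001
Decision: reject H₀ at α = 0.05

Answer: z = 4.8299, reject H₀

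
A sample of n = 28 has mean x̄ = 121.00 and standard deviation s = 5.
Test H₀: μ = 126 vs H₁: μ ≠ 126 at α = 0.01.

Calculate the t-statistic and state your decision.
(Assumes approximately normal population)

Answer: t = -5.2916, reject H₀

Derivation:
df = n - 1 = 27
SE = s/√n = 5/√28 = 0.9449
t = (x̄ - μ₀)/SE = (121.00 - 126)/0.9449 = -5.2916
Critical value: t_{0.005,27} = ±2.771
p-value < 0.0001
Decision: reject H₀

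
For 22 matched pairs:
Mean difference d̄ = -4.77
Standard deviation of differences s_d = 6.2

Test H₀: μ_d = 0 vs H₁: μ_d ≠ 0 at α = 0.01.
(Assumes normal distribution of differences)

df = n - 1 = 21
SE = s_d/√n = 6.2/√22 = 1.3218
t = d̄/SE = -4.77/1.3218 = -3.6087
Critical value: t_{0.005,21} = ±2.831
p-value ≈ 0.0016
Decision: reject H₀

Answer: t = -3.6087, reject H₀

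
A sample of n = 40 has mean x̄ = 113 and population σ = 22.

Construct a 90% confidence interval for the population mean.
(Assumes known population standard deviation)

Answer: (107.2779, 118.7221)

Derivation:
Confidence level: 90%, α = 0.1
z_0.05 = 1.645
SE = σ/√n = 22/√40 = 3.4785
Margin of error = 1.645 × 3.4785 = 5.7221
CI: x̄ ± margin = 113 ± 5.7221
CI: (107.2779, 118.7221)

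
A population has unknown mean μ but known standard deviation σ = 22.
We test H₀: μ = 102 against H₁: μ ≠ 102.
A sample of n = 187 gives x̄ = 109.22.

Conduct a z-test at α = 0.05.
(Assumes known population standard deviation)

Standard error: SE = σ/√n = 22/√187 = 1.6088
z-statistic: z = (x̄ - μ₀)/SE = (109.22 - 102)/1.6088 = 4.4878
Critical value: ±1.960
p-value < 0.0001
Decision: reject H₀

Answer: z = 4.4878, reject H₀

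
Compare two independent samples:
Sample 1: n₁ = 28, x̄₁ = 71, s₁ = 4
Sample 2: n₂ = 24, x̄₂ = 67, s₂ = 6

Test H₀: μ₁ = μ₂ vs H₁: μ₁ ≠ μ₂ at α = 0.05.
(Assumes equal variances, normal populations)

Pooled variance: s²_p = [27×4² + 23×6²]/(50) = 25.2000
s_p = 5.0200
SE = s_p×√(1/n₁ + 1/n₂) = 5.0200×√(1/28 + 1/24) = 1.3964
t = (x̄₁ - x̄₂)/SE = (71 - 67)/1.3964 = 2.8645
df = 50, t-critical = ±2.009
Decision: reject H₀

Answer: t = 2.8645, reject H₀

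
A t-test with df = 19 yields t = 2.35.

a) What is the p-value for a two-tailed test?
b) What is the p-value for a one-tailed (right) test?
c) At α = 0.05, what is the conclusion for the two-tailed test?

Answer: a) 0.0297, b) 0.0149, c) reject H₀

Derivation:
Using t-distribution with df = 19:
a) Two-tailed: p = 2×P(T > 2.35) = 0.0297
b) One-tailed: p = P(T > 2.35) = 0.0149
c) 0.0297 < 0.05, reject H₀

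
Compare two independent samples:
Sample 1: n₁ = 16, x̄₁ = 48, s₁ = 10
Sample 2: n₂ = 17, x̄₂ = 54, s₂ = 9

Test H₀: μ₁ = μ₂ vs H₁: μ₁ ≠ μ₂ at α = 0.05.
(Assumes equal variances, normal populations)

Pooled variance: s²_p = [15×10² + 16×9²]/(31) = 90.1935
s_p = 9.4970
SE = s_p×√(1/n₁ + 1/n₂) = 9.4970×√(1/16 + 1/17) = 3.3080
t = (x̄₁ - x̄₂)/SE = (48 - 54)/3.3080 = -1.8138
df = 31, t-critical = ±2.040
Decision: fail to reject H₀

Answer: t = -1.8138, fail to reject H₀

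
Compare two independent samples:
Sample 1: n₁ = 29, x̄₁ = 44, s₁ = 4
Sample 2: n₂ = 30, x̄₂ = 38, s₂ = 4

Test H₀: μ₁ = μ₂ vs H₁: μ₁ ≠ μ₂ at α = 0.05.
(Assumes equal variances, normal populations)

Answer: t = 5.7598, reject H₀

Derivation:
Pooled variance: s²_p = [28×4² + 29×4²]/(57) = 16.0000
s_p = 4.0000
SE = s_p×√(1/n₁ + 1/n₂) = 4.0000×√(1/29 + 1/30) = 1.0417
t = (x̄₁ - x̄₂)/SE = (44 - 38)/1.0417 = 5.7598
df = 57, t-critical = ±2.002
Decision: reject H₀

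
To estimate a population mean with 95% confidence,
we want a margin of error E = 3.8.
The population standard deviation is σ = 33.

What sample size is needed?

z_0.025 = 1.960
n = (z×σ/E)² = (1.960×33/3.8)²
n = 289.7162
Round up: n = 290

Answer: n = 290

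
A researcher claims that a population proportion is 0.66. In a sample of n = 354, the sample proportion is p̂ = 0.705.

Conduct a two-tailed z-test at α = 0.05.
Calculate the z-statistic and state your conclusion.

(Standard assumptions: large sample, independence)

Answer: z = 1.7873, fail to reject H₀

Derivation:
H₀: p = 0.66, H₁: p ≠ 0.66
Standard error: SE = √(p₀(1-p₀)/n) = √(0.66×0.34/354) = 0.025177
z-statistic: z = (p̂ - p₀)/SE = (0.705 - 0.66)/0.025177 = 1.7873
Critical value: z_0.025 = ±1.960
p-value = 0.0739
Decision: fail to reject H₀ at α = 0.05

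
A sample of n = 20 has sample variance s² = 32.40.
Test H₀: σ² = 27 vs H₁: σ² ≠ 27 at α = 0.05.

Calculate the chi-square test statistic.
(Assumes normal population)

df = n - 1 = 19
χ² = (n-1)s²/σ₀² = 19×32.40/27 = 22.8000
Critical values: χ²_{0.975,19} = 8.907, χ²_{0.025,19} = 32.852
Rejection region: χ² < 8.907 or χ² > 32.852
Decision: fail to reject H₀

Answer: χ² = 22.8000, fail to reject H₀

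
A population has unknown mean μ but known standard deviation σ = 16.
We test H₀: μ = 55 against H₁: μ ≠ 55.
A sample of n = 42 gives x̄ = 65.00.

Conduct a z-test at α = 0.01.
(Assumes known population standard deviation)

Answer: z = 4.0504, reject H₀

Derivation:
Standard error: SE = σ/√n = 16/√42 = 2.4689
z-statistic: z = (x̄ - μ₀)/SE = (65.00 - 55)/2.4689 = 4.0504
Critical value: ±2.576
p-value = 0.0001
Decision: reject H₀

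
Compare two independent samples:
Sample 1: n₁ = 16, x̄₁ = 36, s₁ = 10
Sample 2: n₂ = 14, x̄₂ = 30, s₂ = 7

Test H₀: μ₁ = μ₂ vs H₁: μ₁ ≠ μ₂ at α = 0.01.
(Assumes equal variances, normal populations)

Pooled variance: s²_p = [15×10² + 13×7²]/(28) = 76.3214
s_p = 8.7362
SE = s_p×√(1/n₁ + 1/n₂) = 8.7362×√(1/16 + 1/14) = 3.1971
t = (x̄₁ - x̄₂)/SE = (36 - 30)/3.1971 = 1.8767
df = 28, t-critical = ±2.763
Decision: fail to reject H₀

Answer: t = 1.8767, fail to reject H₀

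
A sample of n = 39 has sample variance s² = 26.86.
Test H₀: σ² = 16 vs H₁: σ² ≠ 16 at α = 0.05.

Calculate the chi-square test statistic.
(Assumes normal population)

Answer: χ² = 63.7925, reject H₀

Derivation:
df = n - 1 = 38
χ² = (n-1)s²/σ₀² = 38×26.86/16 = 63.7925
Critical values: χ²_{0.975,38} = 22.878, χ²_{0.025,38} = 56.896
Rejection region: χ² < 22.878 or χ² > 56.896
Decision: reject H₀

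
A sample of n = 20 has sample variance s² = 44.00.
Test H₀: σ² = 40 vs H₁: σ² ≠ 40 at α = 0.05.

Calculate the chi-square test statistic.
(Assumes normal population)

Answer: χ² = 20.9000, fail to reject H₀

Derivation:
df = n - 1 = 19
χ² = (n-1)s²/σ₀² = 19×44.00/40 = 20.9000
Critical values: χ²_{0.975,19} = 8.907, χ²_{0.025,19} = 32.852
Rejection region: χ² < 8.907 or χ² > 32.852
Decision: fail to reject H₀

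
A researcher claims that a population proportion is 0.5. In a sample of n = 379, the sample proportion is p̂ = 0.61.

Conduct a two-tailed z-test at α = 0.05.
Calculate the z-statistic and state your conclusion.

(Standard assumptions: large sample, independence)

Answer: z = 4.2830, reject H₀

Derivation:
H₀: p = 0.5, H₁: p ≠ 0.5
Standard error: SE = √(p₀(1-p₀)/n) = √(0.5×0.5/379) = 0.025683
z-statistic: z = (p̂ - p₀)/SE = (0.61 - 0.5)/0.025683 = 4.2830
Critical value: z_0.025 = ±1.960
p-value < 0.0001
Decision: reject H₀ at α = 0.05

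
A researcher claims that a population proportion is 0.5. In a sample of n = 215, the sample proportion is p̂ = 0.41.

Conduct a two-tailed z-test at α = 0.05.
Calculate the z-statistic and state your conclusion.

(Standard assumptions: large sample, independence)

Answer: z = -2.6393, reject H₀

Derivation:
H₀: p = 0.5, H₁: p ≠ 0.5
Standard error: SE = √(p₀(1-p₀)/n) = √(0.5×0.5/215) = 0.034100
z-statistic: z = (p̂ - p₀)/SE = (0.41 - 0.5)/0.034100 = -2.6393
Critical value: z_0.025 = ±1.960
p-value = 0.0083
Decision: reject H₀ at α = 0.05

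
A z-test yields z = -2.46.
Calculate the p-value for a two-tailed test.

For z = -2.46:
p = 2×P(Z > |-2.46|) = 2×(1 - Φ(2.46)) = 0.0139

Answer: p-value ≈ 0.0139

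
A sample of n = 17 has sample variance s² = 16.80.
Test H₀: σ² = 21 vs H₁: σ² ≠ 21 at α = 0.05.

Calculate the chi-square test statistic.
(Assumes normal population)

Answer: χ² = 12.8000, fail to reject H₀

Derivation:
df = n - 1 = 16
χ² = (n-1)s²/σ₀² = 16×16.80/21 = 12.8000
Critical values: χ²_{0.975,16} = 6.908, χ²_{0.025,16} = 28.845
Rejection region: χ² < 6.908 or χ² > 28.845
Decision: fail to reject H₀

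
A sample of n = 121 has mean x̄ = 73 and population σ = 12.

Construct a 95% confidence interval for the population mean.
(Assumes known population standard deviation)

Confidence level: 95%, α = 0.05
z_0.025 = 1.960
SE = σ/√n = 12/√121 = 1.0909
Margin of error = 1.960 × 1.0909 = 2.1382
CI: x̄ ± margin = 73 ± 2.1382
CI: (70.8618, 75.1382)

Answer: (70.8618, 75.1382)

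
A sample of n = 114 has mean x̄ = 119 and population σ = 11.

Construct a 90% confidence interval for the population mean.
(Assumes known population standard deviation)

Answer: (117.3053, 120.6947)

Derivation:
Confidence level: 90%, α = 0.1
z_0.05 = 1.645
SE = σ/√n = 11/√114 = 1.0302
Margin of error = 1.645 × 1.0302 = 1.6947
CI: x̄ ± margin = 119 ± 1.6947
CI: (117.3053, 120.6947)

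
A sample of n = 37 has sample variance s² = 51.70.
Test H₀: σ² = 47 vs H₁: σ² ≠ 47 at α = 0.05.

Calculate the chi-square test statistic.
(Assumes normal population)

Answer: χ² = 39.6000, fail to reject H₀

Derivation:
df = n - 1 = 36
χ² = (n-1)s²/σ₀² = 36×51.70/47 = 39.6000
Critical values: χ²_{0.975,36} = 21.336, χ²_{0.025,36} = 54.437
Rejection region: χ² < 21.336 or χ² > 54.437
Decision: fail to reject H₀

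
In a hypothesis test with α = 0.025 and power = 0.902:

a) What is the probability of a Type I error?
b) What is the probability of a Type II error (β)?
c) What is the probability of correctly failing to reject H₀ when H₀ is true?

Answer: a) 0.025, b) 0.098, c) 0.975

Derivation:
a) Type I error probability = α = 0.025
b) Power = P(reject H₀ | H₁ true) = 1 - β = 0.902, so Type II error probability = β = 1 - Power = 0.098
c) P(fail to reject H₀ | H₀ true) = 1 - α = 0.975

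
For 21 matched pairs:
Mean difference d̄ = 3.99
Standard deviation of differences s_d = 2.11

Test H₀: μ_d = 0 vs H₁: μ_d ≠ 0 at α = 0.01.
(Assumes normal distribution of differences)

df = n - 1 = 20
SE = s_d/√n = 2.11/√21 = 0.4604
t = d̄/SE = 3.99/0.4604 = 8.6664
Critical value: t_{0.005,20} = ±2.845
p-value < 0.0001
Decision: reject H₀

Answer: t = 8.6664, reject H₀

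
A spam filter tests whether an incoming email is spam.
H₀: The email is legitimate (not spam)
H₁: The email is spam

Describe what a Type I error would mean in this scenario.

Answer: Marking a legitimate email as spam

Derivation:
Type I error: rejecting H₀ when it is actually true (false positive).
Type II error: failing to reject H₀ when H₁ is actually true (false negative).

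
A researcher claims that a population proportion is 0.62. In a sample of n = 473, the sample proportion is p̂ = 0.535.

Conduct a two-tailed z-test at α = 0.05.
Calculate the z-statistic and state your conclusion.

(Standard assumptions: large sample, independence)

Answer: z = -3.8086, reject H₀

Derivation:
H₀: p = 0.62, H₁: p ≠ 0.62
Standard error: SE = √(p₀(1-p₀)/n) = √(0.62×0.38/473) = 0.022318
z-statistic: z = (p̂ - p₀)/SE = (0.535 - 0.62)/0.022318 = -3.8086
Critical value: z_0.025 = ±1.960
p-value = 0.0001
Decision: reject H₀ at α = 0.05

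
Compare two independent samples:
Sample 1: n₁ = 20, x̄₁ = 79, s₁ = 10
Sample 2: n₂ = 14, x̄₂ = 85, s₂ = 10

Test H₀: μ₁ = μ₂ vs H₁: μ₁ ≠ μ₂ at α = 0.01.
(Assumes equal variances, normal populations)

Pooled variance: s²_p = [19×10² + 13×10²]/(32) = 100.0000
s_p = 10.0000
SE = s_p×√(1/n₁ + 1/n₂) = 10.0000×√(1/20 + 1/14) = 3.4847
t = (x̄₁ - x̄₂)/SE = (79 - 85)/3.4847 = -1.7218
df = 32, t-critical = ±2.738
Decision: fail to reject H₀

Answer: t = -1.7218, fail to reject H₀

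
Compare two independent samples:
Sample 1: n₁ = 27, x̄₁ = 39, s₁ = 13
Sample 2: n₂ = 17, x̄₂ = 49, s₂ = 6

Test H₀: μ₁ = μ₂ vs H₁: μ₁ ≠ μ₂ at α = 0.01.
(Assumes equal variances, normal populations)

Answer: t = -2.9691, reject H₀

Derivation:
Pooled variance: s²_p = [26×13² + 16×6²]/(42) = 118.3333
s_p = 10.8781
SE = s_p×√(1/n₁ + 1/n₂) = 10.8781×√(1/27 + 1/17) = 3.3680
t = (x̄₁ - x̄₂)/SE = (39 - 49)/3.3680 = -2.9691
df = 42, t-critical = ±2.698
Decision: reject H₀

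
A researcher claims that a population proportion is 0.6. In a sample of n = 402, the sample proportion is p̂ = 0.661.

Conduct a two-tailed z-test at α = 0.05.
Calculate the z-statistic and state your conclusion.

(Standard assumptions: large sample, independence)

H₀: p = 0.6, H₁: p ≠ 0.6
Standard error: SE = √(p₀(1-p₀)/n) = √(0.6×0.4/402) = 0.024434
z-statistic: z = (p̂ - p₀)/SE = (0.661 - 0.6)/0.024434 = 2.4965
Critical value: z_0.025 = ±1.960
p-value = 0.0125
Decision: reject H₀ at α = 0.05

Answer: z = 2.4965, reject H₀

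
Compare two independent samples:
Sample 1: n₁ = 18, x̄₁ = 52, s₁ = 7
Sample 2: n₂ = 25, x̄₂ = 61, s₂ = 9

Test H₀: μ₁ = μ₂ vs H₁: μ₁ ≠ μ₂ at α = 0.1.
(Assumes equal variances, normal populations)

Answer: t = -3.5377, reject H₀

Derivation:
Pooled variance: s²_p = [17×7² + 24×9²]/(41) = 67.7317
s_p = 8.2299
SE = s_p×√(1/n₁ + 1/n₂) = 8.2299×√(1/18 + 1/25) = 2.5440
t = (x̄₁ - x̄₂)/SE = (52 - 61)/2.5440 = -3.5377
df = 41, t-critical = ±1.683
Decision: reject H₀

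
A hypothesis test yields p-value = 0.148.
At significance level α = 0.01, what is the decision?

Answer: fail to reject H₀

Derivation:
Compare p-value to α:
0.148 ≥ 0.01
Decision: fail to reject H₀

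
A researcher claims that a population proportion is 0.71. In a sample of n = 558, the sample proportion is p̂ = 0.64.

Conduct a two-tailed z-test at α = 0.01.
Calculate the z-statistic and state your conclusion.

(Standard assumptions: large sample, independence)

Answer: z = -3.6441, reject H₀

Derivation:
H₀: p = 0.71, H₁: p ≠ 0.71
Standard error: SE = √(p₀(1-p₀)/n) = √(0.71×0.29/558) = 0.019209
z-statistic: z = (p̂ - p₀)/SE = (0.64 - 0.71)/0.019209 = -3.6441
Critical value: z_0.005 = ±2.576
p-value = 0.0003
Decision: reject H₀ at α = 0.01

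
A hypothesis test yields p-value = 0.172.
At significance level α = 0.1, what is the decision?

Compare p-value to α:
0.172 ≥ 0.1
Decision: fail to reject H₀

Answer: fail to reject H₀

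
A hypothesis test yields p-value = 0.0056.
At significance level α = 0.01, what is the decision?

Answer: reject H₀

Derivation:
Compare p-value to α:
0.0056 < 0.01
Decision: reject H₀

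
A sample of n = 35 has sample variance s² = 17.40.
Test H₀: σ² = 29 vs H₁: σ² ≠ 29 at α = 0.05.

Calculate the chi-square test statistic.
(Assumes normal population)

Answer: χ² = 20.4000, fail to reject H₀

Derivation:
df = n - 1 = 34
χ² = (n-1)s²/σ₀² = 34×17.40/29 = 20.4000
Critical values: χ²_{0.975,34} = 19.806, χ²_{0.025,34} = 51.966
Rejection region: χ² < 19.806 or χ² > 51.966
Decision: fail to reject H₀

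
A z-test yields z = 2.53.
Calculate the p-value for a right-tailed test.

For z = 2.53:
p = P(Z > 2.53) = 1 - Φ(2.53) = 0.0057

Answer: p-value ≈ 0.0057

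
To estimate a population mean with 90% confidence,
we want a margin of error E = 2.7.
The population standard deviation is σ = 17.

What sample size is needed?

z_0.05 = 1.645
n = (z×σ/E)² = (1.645×17/2.7)²
n = 107.2759
Round up: n = 108

Answer: n = 108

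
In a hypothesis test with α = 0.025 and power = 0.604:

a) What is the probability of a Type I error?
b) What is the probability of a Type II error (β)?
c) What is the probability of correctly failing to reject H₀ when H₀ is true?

Answer: a) 0.025, b) 0.396, c) 0.975

Derivation:
a) Type I error probability = α = 0.025
b) Power = P(reject H₀ | H₁ true) = 1 - β = 0.604, so Type II error probability = β = 1 - Power = 0.396
c) P(fail to reject H₀ | H₀ true) = 1 - α = 0.975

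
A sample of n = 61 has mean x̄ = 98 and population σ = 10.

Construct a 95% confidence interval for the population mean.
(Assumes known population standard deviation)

Answer: (95.4904, 100.5096)

Derivation:
Confidence level: 95%, α = 0.05
z_0.025 = 1.960
SE = σ/√n = 10/√61 = 1.2804
Margin of error = 1.960 × 1.2804 = 2.5096
CI: x̄ ± margin = 98 ± 2.5096
CI: (95.4904, 100.5096)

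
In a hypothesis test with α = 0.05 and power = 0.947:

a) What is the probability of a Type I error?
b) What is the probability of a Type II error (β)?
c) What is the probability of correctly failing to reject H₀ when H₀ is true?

a) Type I error probability = α = 0.05
b) Power = P(reject H₀ | H₁ true) = 1 - β = 0.947, so Type II error probability = β = 1 - Power = 0.053
c) P(fail to reject H₀ | H₀ true) = 1 - α = 0.95

Answer: a) 0.05, b) 0.053, c) 0.95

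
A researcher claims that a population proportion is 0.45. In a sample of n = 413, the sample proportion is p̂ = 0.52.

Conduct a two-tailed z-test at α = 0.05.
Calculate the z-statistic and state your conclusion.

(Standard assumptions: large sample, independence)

H₀: p = 0.45, H₁: p ≠ 0.45
Standard error: SE = √(p₀(1-p₀)/n) = √(0.45×0.55/413) = 0.024480
z-statistic: z = (p̂ - p₀)/SE = (0.52 - 0.45)/0.024480 = 2.8595
Critical value: z_0.025 = ±1.960
p-value = 0.0042
Decision: reject H₀ at α = 0.05

Answer: z = 2.8595, reject H₀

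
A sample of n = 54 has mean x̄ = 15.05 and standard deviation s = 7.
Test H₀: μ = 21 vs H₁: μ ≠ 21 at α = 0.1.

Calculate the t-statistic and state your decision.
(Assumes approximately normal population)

Answer: t = -6.2461, reject H₀

Derivation:
df = n - 1 = 53
SE = s/√n = 7/√54 = 0.9526
t = (x̄ - μ₀)/SE = (15.05 - 21)/0.9526 = -6.2461
Critical value: t_{0.05,53} = ±1.674
p-value < 0.0001
Decision: reject H₀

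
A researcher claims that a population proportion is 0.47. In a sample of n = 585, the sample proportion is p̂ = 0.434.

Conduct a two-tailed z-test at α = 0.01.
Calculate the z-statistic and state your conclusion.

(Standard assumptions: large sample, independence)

Answer: z = -1.7446, fail to reject H₀

Derivation:
H₀: p = 0.47, H₁: p ≠ 0.47
Standard error: SE = √(p₀(1-p₀)/n) = √(0.47×0.53/585) = 0.020635
z-statistic: z = (p̂ - p₀)/SE = (0.434 - 0.47)/0.020635 = -1.7446
Critical value: z_0.005 = ±2.576
p-value = 0.0811
Decision: fail to reject H₀ at α = 0.01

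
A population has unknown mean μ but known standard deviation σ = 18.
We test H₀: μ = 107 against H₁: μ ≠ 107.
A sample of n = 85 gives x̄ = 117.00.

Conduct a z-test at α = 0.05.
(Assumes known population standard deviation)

Standard error: SE = σ/√n = 18/√85 = 1.9524
z-statistic: z = (x̄ - μ₀)/SE = (117.00 - 107)/1.9524 = 5.1219
Critical value: ±1.960
p-value < 0.0001
Decision: reject H₀

Answer: z = 5.1219, reject H₀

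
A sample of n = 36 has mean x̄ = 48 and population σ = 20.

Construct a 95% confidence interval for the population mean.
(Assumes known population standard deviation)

Confidence level: 95%, α = 0.05
z_0.025 = 1.960
SE = σ/√n = 20/√36 = 3.3333
Margin of error = 1.960 × 3.3333 = 6.5333
CI: x̄ ± margin = 48 ± 6.5333
CI: (41.4667, 54.5333)

Answer: (41.4667, 54.5333)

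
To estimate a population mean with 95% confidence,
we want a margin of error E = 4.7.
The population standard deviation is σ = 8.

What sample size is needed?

Answer: n = 12

Derivation:
z_0.025 = 1.960
n = (z×σ/E)² = (1.960×8/4.7)²
n = 11.1300
Round up: n = 12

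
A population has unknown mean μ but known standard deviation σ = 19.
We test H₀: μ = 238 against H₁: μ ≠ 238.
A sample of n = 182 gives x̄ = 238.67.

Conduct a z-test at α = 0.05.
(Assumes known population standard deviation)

Answer: z = 0.4757, fail to reject H₀

Derivation:
Standard error: SE = σ/√n = 19/√182 = 1.4084
z-statistic: z = (x̄ - μ₀)/SE = (238.67 - 238)/1.4084 = 0.4757
Critical value: ±1.960
p-value = 0.6343
Decision: fail to reject H₀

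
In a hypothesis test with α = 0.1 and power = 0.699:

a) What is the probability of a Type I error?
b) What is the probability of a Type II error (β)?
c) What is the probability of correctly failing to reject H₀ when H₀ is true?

a) Type I error probability = α = 0.1
b) Power = P(reject H₀ | H₁ true) = 1 - β = 0.699, so Type II error probability = β = 1 - Power = 0.301
c) P(fail to reject H₀ | H₀ true) = 1 - α = 0.9

Answer: a) 0.1, b) 0.301, c) 0.9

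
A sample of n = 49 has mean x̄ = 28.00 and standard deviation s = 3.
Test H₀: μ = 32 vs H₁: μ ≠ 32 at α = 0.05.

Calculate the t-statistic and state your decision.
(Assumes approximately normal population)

df = n - 1 = 48
SE = s/√n = 3/√49 = 0.4286
t = (x̄ - μ₀)/SE = (28.00 - 32)/0.4286 = -9.3327
Critical value: t_{0.025,48} = ±2.011
p-value < 0.0001
Decision: reject H₀

Answer: t = -9.3327, reject H₀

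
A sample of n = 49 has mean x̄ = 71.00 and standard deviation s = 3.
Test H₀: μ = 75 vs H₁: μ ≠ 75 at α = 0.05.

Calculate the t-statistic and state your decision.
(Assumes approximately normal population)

Answer: t = -9.3327, reject H₀

Derivation:
df = n - 1 = 48
SE = s/√n = 3/√49 = 0.4286
t = (x̄ - μ₀)/SE = (71.00 - 75)/0.4286 = -9.3327
Critical value: t_{0.025,48} = ±2.011
p-value < 0.0001
Decision: reject H₀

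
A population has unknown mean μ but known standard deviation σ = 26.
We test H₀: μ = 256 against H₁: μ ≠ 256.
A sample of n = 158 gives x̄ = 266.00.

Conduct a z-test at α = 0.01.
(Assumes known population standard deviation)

Answer: z = 4.8347, reject H₀

Derivation:
Standard error: SE = σ/√n = 26/√158 = 2.0684
z-statistic: z = (x̄ - μ₀)/SE = (266.00 - 256)/2.0684 = 4.8347
Critical value: ±2.576
p-value < 0.0001
Decision: reject H₀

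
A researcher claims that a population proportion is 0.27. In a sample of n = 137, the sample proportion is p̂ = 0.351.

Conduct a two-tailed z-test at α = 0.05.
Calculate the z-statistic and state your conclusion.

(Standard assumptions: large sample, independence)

H₀: p = 0.27, H₁: p ≠ 0.27
Standard error: SE = √(p₀(1-p₀)/n) = √(0.27×0.73/137) = 0.037930
z-statistic: z = (p̂ - p₀)/SE = (0.351 - 0.27)/0.037930 = 2.1355
Critical value: z_0.025 = ±1.960
p-value = 0.0327
Decision: reject H₀ at α = 0.05

Answer: z = 2.1355, reject H₀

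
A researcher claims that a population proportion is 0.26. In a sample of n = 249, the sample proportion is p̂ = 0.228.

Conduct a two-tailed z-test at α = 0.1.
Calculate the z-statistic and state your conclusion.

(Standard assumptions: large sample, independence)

H₀: p = 0.26, H₁: p ≠ 0.26
Standard error: SE = √(p₀(1-p₀)/n) = √(0.26×0.74/249) = 0.027797
z-statistic: z = (p̂ - p₀)/SE = (0.228 - 0.26)/0.027797 = -1.1512
Critical value: z_0.05 = ±1.645
p-value = 0.2496
Decision: fail to reject H₀ at α = 0.1

Answer: z = -1.1512, fail to reject H₀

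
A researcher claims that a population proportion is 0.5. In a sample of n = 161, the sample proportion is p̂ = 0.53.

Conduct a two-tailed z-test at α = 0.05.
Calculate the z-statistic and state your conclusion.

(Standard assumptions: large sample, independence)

Answer: z = 0.7613, fail to reject H₀

Derivation:
H₀: p = 0.5, H₁: p ≠ 0.5
Standard error: SE = √(p₀(1-p₀)/n) = √(0.5×0.5/161) = 0.039406
z-statistic: z = (p̂ - p₀)/SE = (0.53 - 0.5)/0.039406 = 0.7613
Critical value: z_0.025 = ±1.960
p-value = 0.4465
Decision: fail to reject H₀ at α = 0.05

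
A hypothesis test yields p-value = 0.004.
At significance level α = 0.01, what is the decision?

Compare p-value to α:
0.004 < 0.01
Decision: reject H₀

Answer: reject H₀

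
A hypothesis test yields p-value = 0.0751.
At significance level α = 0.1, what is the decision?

Compare p-value to α:
0.0751 < 0.1
Decision: reject H₀

Answer: reject H₀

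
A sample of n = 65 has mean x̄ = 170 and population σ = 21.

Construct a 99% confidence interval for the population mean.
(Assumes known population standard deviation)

Confidence level: 99%, α = 0.01
z_0.005 = 2.576
SE = σ/√n = 21/√65 = 2.6047
Margin of error = 2.576 × 2.6047 = 6.7097
CI: x̄ ± margin = 170 ± 6.7097
CI: (163.2903, 176.7097)

Answer: (163.2903, 176.7097)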